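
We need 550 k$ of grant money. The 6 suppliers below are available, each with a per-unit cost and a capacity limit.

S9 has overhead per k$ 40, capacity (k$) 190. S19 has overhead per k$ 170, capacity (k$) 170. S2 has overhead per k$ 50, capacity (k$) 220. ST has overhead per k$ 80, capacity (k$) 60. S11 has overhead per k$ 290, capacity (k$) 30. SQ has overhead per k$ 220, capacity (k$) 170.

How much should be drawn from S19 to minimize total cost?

80

Use suppliers in increasing cost order.
S9 (40): use full 190 ; 360 k$ to go.
S2 (50): use full 220 ; 140 k$ to go.
ST at 80: take all 60 k$ ; 80 still needed.
S19 at 170: take 80 of its 170 ; requirement met.
SQ, S11: unused.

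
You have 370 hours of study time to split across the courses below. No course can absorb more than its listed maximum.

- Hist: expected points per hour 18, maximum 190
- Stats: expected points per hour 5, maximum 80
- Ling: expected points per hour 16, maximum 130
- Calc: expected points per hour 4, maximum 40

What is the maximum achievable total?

5750

Highest expected points per hour first: Hist 18 > Ling 16 > Stats 5 > Calc 4.
Hist: +190 to 190 (cap) → 180 left.
Give Ling 130 to hit its cap of 130 → 50 left.
Stats has room for 80 but only 50 remain, so it gets 50.
Total = 18×190 + 5×50 + 16×130 = 5750.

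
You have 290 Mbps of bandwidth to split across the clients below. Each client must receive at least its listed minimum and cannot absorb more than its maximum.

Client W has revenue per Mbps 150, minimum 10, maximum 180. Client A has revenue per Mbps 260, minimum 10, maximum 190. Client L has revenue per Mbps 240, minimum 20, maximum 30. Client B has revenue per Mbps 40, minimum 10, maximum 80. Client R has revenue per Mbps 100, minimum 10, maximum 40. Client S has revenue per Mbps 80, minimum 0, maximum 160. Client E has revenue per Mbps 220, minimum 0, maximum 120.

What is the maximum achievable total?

Meeting every minimum uses 10+10+20+10+10+0+0 = 60 Mbps, leaving 230.
Rank by revenue per Mbps: Client A 260 > Client L 240 > Client E 220 > Client W 150 > Client R 100 > Client S 80 > Client B 40.
Give Client A 180 more to hit its cap of 190 — 50 left.
Client L takes 10 more to reach its cap of 30 — 40 left.
Client E: +40 (room for 120) → 40. Pool exhausted.
Total = 150×10 + 260×190 + 240×30 + 40×10 + 100×10 + 220×40 = 68300.

68300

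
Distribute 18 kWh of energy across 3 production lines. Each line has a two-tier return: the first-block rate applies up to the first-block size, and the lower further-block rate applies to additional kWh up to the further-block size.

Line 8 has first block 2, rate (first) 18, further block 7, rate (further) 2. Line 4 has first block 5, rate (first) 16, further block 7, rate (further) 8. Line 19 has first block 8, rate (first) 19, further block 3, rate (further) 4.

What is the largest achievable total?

Rank every tier by rate: Line 19/first 19 > Line 8/first 18 > Line 4/first 16 > Line 4/second 8 > Line 19/second 4 > Line 8/second 2.
Fill Line 19 first block (8 at 19) — 10 left.
Fill Line 8 first block (2 at 18) — 8 left.
Line 4 first at 16: fill all 5 — 3 left.
Line 4/second: +3 of 7 at 8; pool empty.
Total = 19×8 + 18×2 + 16×5 + 8×3 = 292.

292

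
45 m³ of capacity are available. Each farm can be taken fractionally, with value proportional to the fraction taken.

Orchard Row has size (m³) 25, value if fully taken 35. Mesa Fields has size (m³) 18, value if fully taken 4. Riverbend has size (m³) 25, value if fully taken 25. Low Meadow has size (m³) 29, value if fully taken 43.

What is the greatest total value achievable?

65.4

Sort by value density: Low Meadow 43/29≈1.48, Orchard Row 35/25≈1.4, Riverbend 25/25≈1, Mesa Fields 4/18≈0.222.
All 29 m³ of Low Meadow fit (value 43) ; 16 remain.
16 m³ left: a 16/25 share of Orchard Row gives 35×16/25 = 22.4.
Total value = 65.4.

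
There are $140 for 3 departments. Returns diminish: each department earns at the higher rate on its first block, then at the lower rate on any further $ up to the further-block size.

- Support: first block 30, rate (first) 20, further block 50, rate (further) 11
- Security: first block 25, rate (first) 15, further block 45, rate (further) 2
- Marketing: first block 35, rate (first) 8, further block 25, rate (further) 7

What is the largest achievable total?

Order all 6 blocks by rate: Support/T1 20 > Security/T1 15 > Support/T2 11 > Marketing/T1 8 > Marketing/T2 7 > Security/T2 2.
Fill Support T1 block (30 at 20) — 110 left.
Security/T1 (15): +25 — 85 left.
Support/T2 (11): +50 — 35 left.
Marketing T1 at 8: fill all 35 — 0 left.
Total = 20×30 + 15×25 + 11×50 + 8×35 = 1805.

1805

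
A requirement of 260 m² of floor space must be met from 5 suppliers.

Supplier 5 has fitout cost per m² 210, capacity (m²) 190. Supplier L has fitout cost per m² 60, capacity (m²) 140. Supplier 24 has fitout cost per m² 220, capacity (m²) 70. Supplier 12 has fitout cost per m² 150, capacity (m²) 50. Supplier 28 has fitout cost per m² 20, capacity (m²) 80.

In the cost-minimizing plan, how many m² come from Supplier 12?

40

Fill from the cheapest supplier first.
Take 80 from Supplier 28 at 20 — need 180 more.
Take 140 from Supplier L at 60 — need 40 more.
Take 40 from Supplier 12 at 150 to finish.
Supplier 5, Supplier 24: unused.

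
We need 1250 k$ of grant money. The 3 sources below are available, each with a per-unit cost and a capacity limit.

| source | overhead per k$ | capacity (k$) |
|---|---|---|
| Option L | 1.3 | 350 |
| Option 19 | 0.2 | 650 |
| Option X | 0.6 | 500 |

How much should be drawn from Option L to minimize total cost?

100

Cheapest first:
Option 19 (0.2): use full 650 — 600 k$ to go.
Option X (0.6): use full 500 — 100 k$ to go.
Option L (1.3): take the remaining 100 — done.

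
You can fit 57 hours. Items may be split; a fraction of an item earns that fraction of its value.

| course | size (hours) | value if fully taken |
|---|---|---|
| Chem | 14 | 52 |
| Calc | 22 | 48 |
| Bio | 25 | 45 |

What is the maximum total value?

Rank by value-to-size ratio: Chem 52/14≈3.71, Calc 48/22≈2.18, Bio 45/25≈1.8.
All 14 hours of Chem fit (value 52) ; 43 remain.
Calc: take in full, 22 hours for value 48 ; 21 left.
Only 21 hours remain; take 21/25 of Bio for value 45×21/25 = 37.8.
Total value = 137.8.

137.8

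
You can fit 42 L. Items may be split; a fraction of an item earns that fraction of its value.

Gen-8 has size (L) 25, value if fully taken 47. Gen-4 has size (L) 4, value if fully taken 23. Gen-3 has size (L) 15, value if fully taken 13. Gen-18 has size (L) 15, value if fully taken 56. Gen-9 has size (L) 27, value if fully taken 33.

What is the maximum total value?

Sort by value density: Gen-4 23/4≈5.75, Gen-18 56/15≈3.73, Gen-8 47/25≈1.88, Gen-9 33/27≈1.22, Gen-3 13/15≈0.867.
Take all of Gen-4 (4 L, value 23) — 38 L left.
Gen-18: take in full, 15 L for value 56 — 23 left.
Only 23 L remain; take 23/25 of Gen-8 for value 47×23/25 = 43.24.
Total value = 122.24.

122.24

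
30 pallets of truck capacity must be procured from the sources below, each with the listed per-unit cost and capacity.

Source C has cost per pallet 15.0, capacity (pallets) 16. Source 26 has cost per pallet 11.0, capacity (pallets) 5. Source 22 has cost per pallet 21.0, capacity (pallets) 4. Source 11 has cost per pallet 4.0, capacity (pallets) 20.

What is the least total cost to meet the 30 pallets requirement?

210

Fill from the cheapest source first.
Take 20 from Source 11 at 4.0 → need 10 more.
Take 5 from Source 26 at 11.0 → need 5 more.
Take 5 from Source C at 15.0 to finish.
Source 22: unused.
Cost = 20×4.0 + 5×11.0 + 5×15.0 = 210.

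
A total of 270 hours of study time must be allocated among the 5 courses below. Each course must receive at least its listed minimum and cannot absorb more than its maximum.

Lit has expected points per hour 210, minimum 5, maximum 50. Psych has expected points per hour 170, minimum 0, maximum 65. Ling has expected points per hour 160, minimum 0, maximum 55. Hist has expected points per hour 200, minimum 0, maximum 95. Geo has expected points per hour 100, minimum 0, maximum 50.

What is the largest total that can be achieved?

49850

Meeting every minimum uses 5+0+0+0+0 = 5 hours, leaving 265.
Rank by expected points per hour: Lit 210 > Hist 200 > Psych 170 > Ling 160 > Geo 100.
Lit takes 45 more to reach its cap of 50 — 220 left.
Give Hist 95 more to hit its cap of 95 — 125 left.
Give Psych 65 more to hit its cap of 65 — 60 left.
Ling takes 55 more to reach its cap of 55 — 5 left.
Only 5 left; Geo takes them to reach 5.
Total = 210×50 + 170×65 + 160×55 + 200×95 + 100×5 = 49850.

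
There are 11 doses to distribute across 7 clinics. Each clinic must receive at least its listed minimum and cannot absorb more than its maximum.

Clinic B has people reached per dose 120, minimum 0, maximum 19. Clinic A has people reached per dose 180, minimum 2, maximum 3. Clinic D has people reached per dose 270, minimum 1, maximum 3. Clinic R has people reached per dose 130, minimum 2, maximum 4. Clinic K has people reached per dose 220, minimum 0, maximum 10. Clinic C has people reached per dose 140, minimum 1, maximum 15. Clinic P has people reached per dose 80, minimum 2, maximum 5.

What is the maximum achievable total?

1950

Meeting every minimum uses 0+2+1+2+0+1+2 = 8 doses, leaving 3.
Order the clinics by people reached per dose: Clinic D 270 > Clinic K 220 > Clinic A 180 > Clinic C 140 > Clinic R 130 > Clinic B 120 > Clinic P 80.
Clinic D: +2 to 3 (cap) → 1 left.
Clinic K has room for 10 more but only 1 remain, so it gets 1.
Total = 180×2 + 270×3 + 130×2 + 220×1 + 140×1 + 80×2 = 1950.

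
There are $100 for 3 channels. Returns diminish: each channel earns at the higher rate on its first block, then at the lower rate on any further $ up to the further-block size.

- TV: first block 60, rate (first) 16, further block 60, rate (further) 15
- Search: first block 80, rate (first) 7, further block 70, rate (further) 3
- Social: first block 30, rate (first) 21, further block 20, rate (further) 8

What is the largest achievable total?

Rank every tier by rate: Social/T1 21 > TV/T1 16 > TV/T2 15 > Social/T2 8 > Search/T1 7 > Search/T2 3.
Social/T1 (21): +30 ; 70 left.
Fill TV T1 block (60 at 16) ; 10 left.
TV T2 at 15: only 10 left, fill 10.
Total = 21×30 + 16×60 + 15×10 = 1740.

1740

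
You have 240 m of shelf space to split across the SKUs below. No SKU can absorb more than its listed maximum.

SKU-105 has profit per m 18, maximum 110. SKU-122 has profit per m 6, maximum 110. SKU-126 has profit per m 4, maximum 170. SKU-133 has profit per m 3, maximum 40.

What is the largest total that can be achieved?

2720

Highest profit per m first: SKU-105 18 > SKU-122 6 > SKU-126 4 > SKU-133 3.
Give SKU-105 110 to hit its cap of 110 ; 130 left.
SKU-122: +110 to 110 (cap) ; 20 left.
SKU-126 has room for 170 but only 20 remain, so it gets 20.
Total = 18×110 + 6×110 + 4×20 = 2720.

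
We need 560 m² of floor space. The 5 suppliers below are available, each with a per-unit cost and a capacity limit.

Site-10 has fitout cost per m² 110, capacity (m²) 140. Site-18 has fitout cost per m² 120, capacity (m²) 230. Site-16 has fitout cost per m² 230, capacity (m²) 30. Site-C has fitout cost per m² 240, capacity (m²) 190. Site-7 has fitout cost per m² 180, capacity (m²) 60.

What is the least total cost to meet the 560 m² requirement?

Fill from the cheapest supplier first.
Site-10 (110): use full 140 ; 420 m² to go.
Site-18 at 120: take all 230 m² ; 190 still needed.
Site-7 at 180: take all 60 m² ; 130 still needed.
Site-16 (230): use full 30 ; 100 m² to go.
Site-C (240): take the remaining 100 ; done.
Cost = 140×110 + 230×120 + 60×180 + 30×230 + 100×240 = 84700.

84700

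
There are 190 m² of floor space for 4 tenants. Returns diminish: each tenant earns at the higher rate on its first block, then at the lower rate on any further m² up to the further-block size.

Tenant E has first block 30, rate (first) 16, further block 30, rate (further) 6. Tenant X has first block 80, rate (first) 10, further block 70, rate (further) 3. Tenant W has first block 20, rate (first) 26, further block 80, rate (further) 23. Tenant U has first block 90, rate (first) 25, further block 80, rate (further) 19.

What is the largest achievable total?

Rank every tier by rate: Tenant W/T1 26 > Tenant U/T1 25 > Tenant W/T2 23 > Tenant U/T2 19 > Tenant E/T1 16 > Tenant X/T1 10 > Tenant E/T2 6 > Tenant X/T2 3.
Tenant W/T1 (26): +20 — 170 left.
Tenant U T1 at 25: fill all 90 — 80 left.
Tenant W/T2 (23): +80 — 0 left.
Total = 26×20 + 25×90 + 23×80 = 4610.

4610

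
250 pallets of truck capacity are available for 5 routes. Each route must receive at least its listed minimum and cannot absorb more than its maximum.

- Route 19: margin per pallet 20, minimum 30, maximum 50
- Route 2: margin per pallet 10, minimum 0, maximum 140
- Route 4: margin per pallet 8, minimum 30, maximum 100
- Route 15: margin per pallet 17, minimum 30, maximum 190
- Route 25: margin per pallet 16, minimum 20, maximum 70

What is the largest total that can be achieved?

4110

Meeting every minimum uses 30+0+30+30+20 = 110 pallets, leaving 140.
Rank by margin per pallet: Route 19 20 > Route 15 17 > Route 25 16 > Route 2 10 > Route 4 8.
Give Route 19 20 more to hit its cap of 50 → 120 left.
Only 120 left; Route 15 takes them to reach 150.
Total = 20×50 + 8×30 + 17×150 + 16×20 = 4110.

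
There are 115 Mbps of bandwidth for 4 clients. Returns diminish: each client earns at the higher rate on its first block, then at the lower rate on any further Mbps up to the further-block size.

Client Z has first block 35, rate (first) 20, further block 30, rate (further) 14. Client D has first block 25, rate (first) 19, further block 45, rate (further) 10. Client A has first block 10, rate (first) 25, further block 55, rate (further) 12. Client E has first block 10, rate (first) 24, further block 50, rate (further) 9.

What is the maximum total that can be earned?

Treat each block as its own option and order by rate: Client A/T1 25 > Client E/T1 24 > Client Z/T1 20 > Client D/T1 19 > Client Z/T2 14 > Client A/T2 12 > Client D/T2 10 > Client E/T2 9.
Client A T1 at 25: fill all 10 → 105 left.
Client E T1 at 24: fill all 10 → 95 left.
Client Z/T1 (20): +35 → 60 left.
Client D T1 at 19: fill all 25 → 35 left.
Client Z/T2 (14): +30 → 5 left.
Client A/T2: +5 of 55 at 12; pool empty.
Total = 25×10 + 24×10 + 20×35 + 19×25 + 14×30 + 12×5 = 2145.

2145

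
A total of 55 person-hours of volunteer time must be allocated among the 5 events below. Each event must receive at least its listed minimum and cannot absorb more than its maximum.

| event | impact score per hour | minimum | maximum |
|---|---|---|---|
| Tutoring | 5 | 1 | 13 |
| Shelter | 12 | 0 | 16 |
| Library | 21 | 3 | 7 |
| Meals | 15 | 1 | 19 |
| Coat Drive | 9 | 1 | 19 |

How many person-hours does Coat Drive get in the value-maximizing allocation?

12

Meeting every minimum uses 1+0+3+1+1 = 6 person-hours, leaving 49.
Highest impact score per hour first: Library 21 > Meals 15 > Shelter 12 > Coat Drive 9 > Tutoring 5.
Give Library 4 more to hit its cap of 7 — 45 left.
Meals: +18 to 19 (cap) — 27 left.
Shelter takes 16 more to reach its cap of 16 — 11 left.
Coat Drive has room for 18 more but only 11 remain, so it gets 12.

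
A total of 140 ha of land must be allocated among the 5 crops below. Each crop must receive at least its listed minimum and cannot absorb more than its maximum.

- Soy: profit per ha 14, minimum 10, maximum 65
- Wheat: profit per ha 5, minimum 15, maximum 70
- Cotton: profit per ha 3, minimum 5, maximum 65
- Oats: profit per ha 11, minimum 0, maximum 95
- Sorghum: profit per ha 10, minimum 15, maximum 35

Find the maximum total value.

1590

Meeting every minimum uses 10+15+5+0+15 = 45 ha, leaving 95.
Rank by profit per ha: Soy 14 > Oats 11 > Sorghum 10 > Wheat 5 > Cotton 3.
Soy: +55 to 65 (cap) → 40 left.
Oats: +40 (room for 95) → 40. Pool exhausted.
Total = 14×65 + 5×15 + 3×5 + 11×40 + 10×15 = 1590.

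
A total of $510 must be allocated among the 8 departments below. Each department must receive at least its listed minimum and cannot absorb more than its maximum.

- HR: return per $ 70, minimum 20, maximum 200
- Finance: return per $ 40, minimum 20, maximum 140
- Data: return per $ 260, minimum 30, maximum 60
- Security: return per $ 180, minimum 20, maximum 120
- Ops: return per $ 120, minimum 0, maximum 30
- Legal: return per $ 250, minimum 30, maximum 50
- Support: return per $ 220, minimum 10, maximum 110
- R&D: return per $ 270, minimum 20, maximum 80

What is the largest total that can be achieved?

102700

Meeting every minimum uses 20+20+30+20+0+30+10+20 = 150 $, leaving 360.
Highest return per $ first: R&D 270 > Data 260 > Legal 250 > Support 220 > Security 180 > Ops 120 > HR 70 > Finance 40.
R&D takes 60 more to reach its cap of 80 — 300 left.
Data takes 30 more to reach its cap of 60 — 270 left.
Legal takes 20 more to reach its cap of 50 — 250 left.
Support: +100 to 110 (cap) — 150 left.
Give Security 100 more to hit its cap of 120 — 50 left.
Give Ops 30 more to hit its cap of 30 — 20 left.
Only 20 left; HR takes them to reach 40.
Total = 70×40 + 40×20 + 260×60 + 180×120 + 120×30 + 250×50 + 220×110 + 270×80 = 102700.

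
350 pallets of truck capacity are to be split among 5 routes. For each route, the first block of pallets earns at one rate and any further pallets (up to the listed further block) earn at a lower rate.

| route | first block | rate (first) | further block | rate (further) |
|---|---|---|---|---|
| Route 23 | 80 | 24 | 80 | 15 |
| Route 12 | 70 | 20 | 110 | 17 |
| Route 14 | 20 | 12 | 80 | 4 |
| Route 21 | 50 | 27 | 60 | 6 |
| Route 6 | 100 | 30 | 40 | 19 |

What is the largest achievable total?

8600

Order all 10 blocks by rate: Route 6/first 30 > Route 21/first 27 > Route 23/first 24 > Route 12/first 20 > Route 6/second 19 > Route 12/second 17 > Route 23/second 15 > Route 14/first 12 > Route 21/second 6 > Route 14/second 4.
Fill Route 6 first block (100 at 30) ; 250 left.
Fill Route 21 first block (50 at 27) ; 200 left.
Route 23/first (24): +80 ; 120 left.
Route 12/first (20): +70 ; 50 left.
Route 6 second at 19: fill all 40 ; 10 left.
Route 12 second at 17: only 10 left, fill 10.
Total = 30×100 + 27×50 + 24×80 + 20×70 + 19×40 + 17×10 = 8600.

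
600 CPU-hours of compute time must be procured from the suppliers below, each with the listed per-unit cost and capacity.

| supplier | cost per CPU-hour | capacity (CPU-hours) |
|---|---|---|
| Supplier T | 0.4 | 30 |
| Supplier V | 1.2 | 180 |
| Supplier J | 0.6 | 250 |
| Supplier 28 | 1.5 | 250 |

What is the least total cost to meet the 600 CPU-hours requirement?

588

Use suppliers in increasing cost order.
Take 30 from Supplier T at 0.4 — need 570 more.
Take 250 from Supplier J at 0.6 — need 320 more.
Supplier V at 1.2: take all 180 CPU-hours — 140 still needed.
Take 140 from Supplier 28 at 1.5 to finish.
Cost = 30×0.4 + 250×0.6 + 180×1.2 + 140×1.5 = 588.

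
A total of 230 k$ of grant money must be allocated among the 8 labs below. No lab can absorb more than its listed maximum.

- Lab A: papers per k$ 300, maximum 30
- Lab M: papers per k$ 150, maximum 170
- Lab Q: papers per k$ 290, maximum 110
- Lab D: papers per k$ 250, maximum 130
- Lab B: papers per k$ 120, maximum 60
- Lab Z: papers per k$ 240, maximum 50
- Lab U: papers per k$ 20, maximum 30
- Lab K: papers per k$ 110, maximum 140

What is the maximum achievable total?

Highest papers per k$ first: Lab A 300 > Lab Q 290 > Lab D 250 > Lab Z 240 > Lab M 150 > Lab B 120 > Lab K 110 > Lab U 20.
Lab A takes 30 to reach its cap of 30 — 200 left.
Give Lab Q 110 to hit its cap of 110 — 90 left.
Lab D: +90 (room for 130) → 90. Pool exhausted.
Total = 300×30 + 290×110 + 250×90 = 63400.

63400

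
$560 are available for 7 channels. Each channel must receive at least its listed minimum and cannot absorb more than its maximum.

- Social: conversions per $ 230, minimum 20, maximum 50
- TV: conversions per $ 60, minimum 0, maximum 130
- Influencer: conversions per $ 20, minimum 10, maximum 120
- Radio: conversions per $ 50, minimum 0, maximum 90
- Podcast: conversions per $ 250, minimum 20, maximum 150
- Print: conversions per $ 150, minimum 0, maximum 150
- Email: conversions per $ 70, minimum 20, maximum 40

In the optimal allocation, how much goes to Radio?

Meeting every minimum uses 20+0+10+0+20+0+20 = 70 $, leaving 490.
Rank by conversions per $: Podcast 250 > Social 230 > Print 150 > Email 70 > TV 60 > Radio 50 > Influencer 20.
Podcast takes 130 more to reach its cap of 150 — 360 left.
Social: +30 to 50 (cap) — 330 left.
Print: +150 to 150 (cap) — 180 left.
Email takes 20 more to reach its cap of 40 — 160 left.
Give TV 130 more to hit its cap of 130 — 30 left.
Radio: +30 (room for 90) → 30. Pool exhausted.

30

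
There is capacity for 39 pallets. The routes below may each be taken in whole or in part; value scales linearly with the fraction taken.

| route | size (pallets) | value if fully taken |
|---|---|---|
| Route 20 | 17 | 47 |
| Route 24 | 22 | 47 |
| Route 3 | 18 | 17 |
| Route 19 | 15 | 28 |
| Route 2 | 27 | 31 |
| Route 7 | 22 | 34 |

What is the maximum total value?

94

Sort by value density: Route 20 47/17≈2.76, Route 24 47/22≈2.14, Route 19 28/15≈1.87, Route 7 34/22≈1.55, Route 2 31/27≈1.15, Route 3 17/18≈0.944.
Route 20: take in full, 17 pallets for value 47 — 22 left.
Route 24: take in full, 22 pallets for value 47 — 0 left.
Total value = 94.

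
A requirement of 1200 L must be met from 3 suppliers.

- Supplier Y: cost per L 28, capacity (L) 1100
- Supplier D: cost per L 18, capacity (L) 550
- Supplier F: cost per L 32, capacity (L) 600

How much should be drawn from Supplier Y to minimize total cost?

Use suppliers in increasing cost order.
Supplier D (18): use full 550 ; 650 L to go.
Supplier Y at 28: take 650 of its 1100 ; requirement met.
Supplier F: unused.

650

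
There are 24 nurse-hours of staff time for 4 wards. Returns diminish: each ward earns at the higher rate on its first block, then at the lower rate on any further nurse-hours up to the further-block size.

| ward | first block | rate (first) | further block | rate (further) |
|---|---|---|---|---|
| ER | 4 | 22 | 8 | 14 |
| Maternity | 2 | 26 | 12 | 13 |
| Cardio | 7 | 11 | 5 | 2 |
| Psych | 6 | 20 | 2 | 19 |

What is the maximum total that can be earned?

436

Order all 8 blocks by rate: Maternity/first 26 > ER/first 22 > Psych/first 20 > Psych/second 19 > ER/second 14 > Maternity/second 13 > Cardio/first 11 > Cardio/second 2.
Maternity first at 26: fill all 2 ; 22 left.
ER first at 22: fill all 4 ; 18 left.
Fill Psych first block (6 at 20) ; 12 left.
Fill Psych second block (2 at 19) ; 10 left.
ER second at 14: fill all 8 ; 2 left.
Maternity second at 13: only 2 left, fill 2.
Total = 26×2 + 22×4 + 20×6 + 19×2 + 14×8 + 13×2 = 436.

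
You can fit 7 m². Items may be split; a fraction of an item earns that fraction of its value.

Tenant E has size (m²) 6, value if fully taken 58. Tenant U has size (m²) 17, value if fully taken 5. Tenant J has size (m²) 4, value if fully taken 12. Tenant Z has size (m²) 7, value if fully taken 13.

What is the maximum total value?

61

Best value per unit of size first: Tenant E 58/6≈9.67, Tenant J 12/4≈3, Tenant Z 13/7≈1.86, Tenant U 5/17≈0.294.
Take all of Tenant E (6 m², value 58) → 1 m² left.
1 m² left: a 1/4 share of Tenant J gives 12×1/4 = 3.
Total value = 61.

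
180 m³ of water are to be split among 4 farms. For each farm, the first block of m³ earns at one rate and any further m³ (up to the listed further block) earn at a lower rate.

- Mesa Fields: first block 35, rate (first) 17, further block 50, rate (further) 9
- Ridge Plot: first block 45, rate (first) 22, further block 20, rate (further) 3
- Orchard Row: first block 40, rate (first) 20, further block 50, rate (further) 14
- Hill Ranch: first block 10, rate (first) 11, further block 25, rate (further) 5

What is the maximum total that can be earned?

Order all 8 blocks by rate: Ridge Plot/T1 22 > Orchard Row/T1 20 > Mesa Fields/T1 17 > Orchard Row/T2 14 > Hill Ranch/T1 11 > Mesa Fields/T2 9 > Hill Ranch/T2 5 > Ridge Plot/T2 3.
Ridge Plot/T1 (22): +45 ; 135 left.
Fill Orchard Row T1 block (40 at 20) ; 95 left.
Mesa Fields/T1 (17): +35 ; 60 left.
Fill Orchard Row T2 block (50 at 14) ; 10 left.
Fill Hill Ranch T1 block (10 at 11) ; 0 left.
Total = 22×45 + 20×40 + 17×35 + 14×50 + 11×10 = 3195.

3195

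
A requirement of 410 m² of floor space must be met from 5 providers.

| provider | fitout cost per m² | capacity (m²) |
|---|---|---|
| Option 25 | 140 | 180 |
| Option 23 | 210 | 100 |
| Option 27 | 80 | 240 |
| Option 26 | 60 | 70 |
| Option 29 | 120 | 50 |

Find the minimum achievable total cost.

36400

Fill from the cheapest provider first.
Option 26 (60): use full 70 → 340 m² to go.
Take 240 from Option 27 at 80 → need 100 more.
Option 29 (120): use full 50 → 50 m² to go.
Option 25 at 140: take 50 of its 180 → requirement met.
Option 23: unused.
Cost = 70×60 + 240×80 + 50×120 + 50×140 = 36400.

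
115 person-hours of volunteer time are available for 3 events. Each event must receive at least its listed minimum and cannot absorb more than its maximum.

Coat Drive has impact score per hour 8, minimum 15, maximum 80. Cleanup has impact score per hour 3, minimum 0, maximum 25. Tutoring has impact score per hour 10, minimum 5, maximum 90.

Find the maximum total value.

1100

Meeting every minimum uses 15+0+5 = 20 person-hours, leaving 95.
Order the events by impact score per hour: Tutoring 10 > Coat Drive 8 > Cleanup 3.
Give Tutoring 85 more to hit its cap of 90 → 10 left.
Coat Drive: +10 (room for 65) → 25. Pool exhausted.
Total = 8×25 + 10×90 = 1100.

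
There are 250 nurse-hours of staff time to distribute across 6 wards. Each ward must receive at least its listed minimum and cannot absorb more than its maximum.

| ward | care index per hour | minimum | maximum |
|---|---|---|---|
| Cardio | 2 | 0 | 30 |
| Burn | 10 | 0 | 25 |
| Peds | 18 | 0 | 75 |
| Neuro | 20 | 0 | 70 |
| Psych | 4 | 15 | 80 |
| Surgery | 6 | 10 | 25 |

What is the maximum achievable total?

3370

Meeting every minimum uses 0+0+0+0+15+10 = 25 nurse-hours, leaving 225.
Highest care index per hour first: Neuro 20 > Peds 18 > Burn 10 > Surgery 6 > Psych 4 > Cardio 2.
Neuro: +70 to 70 (cap) → 155 left.
Give Peds 75 more to hit its cap of 75 → 80 left.
Burn takes 25 more to reach its cap of 25 → 55 left.
Surgery takes 15 more to reach its cap of 25 → 40 left.
Psych: +40 (room for 65) → 55. Pool exhausted.
Total = 10×25 + 18×75 + 20×70 + 4×55 + 6×25 = 3370.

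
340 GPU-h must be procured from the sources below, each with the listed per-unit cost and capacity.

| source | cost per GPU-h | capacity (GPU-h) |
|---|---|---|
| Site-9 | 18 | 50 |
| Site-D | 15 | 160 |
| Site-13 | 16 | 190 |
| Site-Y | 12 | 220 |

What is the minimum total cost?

Fill from the cheapest source first.
Site-Y at 12: take all 220 GPU-h ; 120 still needed.
Site-D at 15: take 120 of its 160 ; requirement met.
Site-13, Site-9: unused.
Cost = 220×12 + 120×15 = 4440.

4440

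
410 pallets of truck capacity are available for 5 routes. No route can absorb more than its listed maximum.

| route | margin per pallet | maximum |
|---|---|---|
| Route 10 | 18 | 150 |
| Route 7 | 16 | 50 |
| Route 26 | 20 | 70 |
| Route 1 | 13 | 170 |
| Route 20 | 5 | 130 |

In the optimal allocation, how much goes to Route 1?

Order the routes by margin per pallet: Route 26 20 > Route 10 18 > Route 7 16 > Route 1 13 > Route 20 5.
Route 26 takes 70 to reach its cap of 70 → 340 left.
Give Route 10 150 to hit its cap of 150 → 190 left.
Route 7: +50 to 50 (cap) → 140 left.
Only 140 left; Route 1 takes them to reach 140.

140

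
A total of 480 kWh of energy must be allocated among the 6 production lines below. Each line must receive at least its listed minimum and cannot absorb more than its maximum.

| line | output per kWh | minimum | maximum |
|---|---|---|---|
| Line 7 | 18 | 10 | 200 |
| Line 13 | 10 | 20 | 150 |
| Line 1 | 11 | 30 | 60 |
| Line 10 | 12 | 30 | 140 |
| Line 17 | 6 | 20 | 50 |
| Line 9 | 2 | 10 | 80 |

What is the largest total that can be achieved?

6580

Meeting every minimum uses 10+20+30+30+20+10 = 120 kWh, leaving 360.
Highest output per kWh first: Line 7 18 > Line 10 12 > Line 1 11 > Line 13 10 > Line 17 6 > Line 9 2.
Give Line 7 190 more to hit its cap of 200 ; 170 left.
Give Line 10 110 more to hit its cap of 140 ; 60 left.
Line 1 takes 30 more to reach its cap of 60 ; 30 left.
Only 30 left; Line 13 takes them to reach 50.
Total = 18×200 + 10×50 + 11×60 + 12×140 + 6×20 + 2×10 = 6580.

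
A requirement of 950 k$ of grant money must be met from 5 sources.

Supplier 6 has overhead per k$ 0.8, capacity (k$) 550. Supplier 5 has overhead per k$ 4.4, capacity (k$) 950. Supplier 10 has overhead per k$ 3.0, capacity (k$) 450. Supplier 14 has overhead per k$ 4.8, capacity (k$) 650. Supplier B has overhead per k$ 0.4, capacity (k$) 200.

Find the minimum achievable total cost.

Use sources in increasing cost order.
Supplier B (0.4): use full 200 ; 750 k$ to go.
Take 550 from Supplier 6 at 0.8 ; need 200 more.
Supplier 10 (3.0): take the remaining 200 ; done.
Supplier 5, Supplier 14: unused.
Cost = 200×0.4 + 550×0.8 + 200×3.0 = 1120.

1120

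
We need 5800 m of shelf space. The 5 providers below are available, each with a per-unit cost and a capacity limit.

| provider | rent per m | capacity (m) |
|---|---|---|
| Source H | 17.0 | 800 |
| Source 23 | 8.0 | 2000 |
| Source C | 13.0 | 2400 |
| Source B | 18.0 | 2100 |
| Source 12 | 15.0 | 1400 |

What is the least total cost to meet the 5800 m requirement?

68200

Use providers in increasing cost order.
Take 2000 from Source 23 at 8.0 → need 3800 more.
Source C (13.0): use full 2400 → 1400 m to go.
Take 1400 from Source 12 at 15.0 → need 0 more.
Source H, Source B: unused.
Cost = 2000×8.0 + 2400×13.0 + 1400×15.0 = 68200.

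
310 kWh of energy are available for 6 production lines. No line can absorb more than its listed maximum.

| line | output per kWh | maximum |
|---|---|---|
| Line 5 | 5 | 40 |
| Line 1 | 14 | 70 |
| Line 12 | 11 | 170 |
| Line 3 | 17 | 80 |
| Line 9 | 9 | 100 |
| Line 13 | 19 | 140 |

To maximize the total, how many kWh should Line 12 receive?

Rank by output per kWh: Line 13 19 > Line 3 17 > Line 1 14 > Line 12 11 > Line 9 9 > Line 5 5.
Line 13 takes 140 to reach its cap of 140 — 170 left.
Line 3 takes 80 to reach its cap of 80 — 90 left.
Give Line 1 70 to hit its cap of 70 — 20 left.
Line 12: +20 (room for 170) → 20. Pool exhausted.

20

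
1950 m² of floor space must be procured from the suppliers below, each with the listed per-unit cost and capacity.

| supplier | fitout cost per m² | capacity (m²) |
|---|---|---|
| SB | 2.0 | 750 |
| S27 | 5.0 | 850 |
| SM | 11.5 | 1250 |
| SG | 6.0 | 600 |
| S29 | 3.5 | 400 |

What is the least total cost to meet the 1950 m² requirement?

Use suppliers in increasing cost order.
Take 750 from SB at 2.0 → need 1200 more.
Take 400 from S29 at 3.5 → need 800 more.
Take 800 from S27 at 5.0 to finish.
SG, SM: unused.
Cost = 750×2.0 + 400×3.5 + 800×5.0 = 6900.

6900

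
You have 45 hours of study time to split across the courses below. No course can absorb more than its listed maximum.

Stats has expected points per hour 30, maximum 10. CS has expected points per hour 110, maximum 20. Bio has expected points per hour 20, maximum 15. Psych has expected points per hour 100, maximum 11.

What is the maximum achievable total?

Order the courses by expected points per hour: CS 110 > Psych 100 > Stats 30 > Bio 20.
CS: +20 to 20 (cap) ; 25 left.
Psych: +11 to 11 (cap) ; 14 left.
Stats: +10 to 10 (cap) ; 4 left.
Bio: +4 (room for 15) → 4. Pool exhausted.
Total = 30×10 + 110×20 + 20×4 + 100×11 = 3680.

3680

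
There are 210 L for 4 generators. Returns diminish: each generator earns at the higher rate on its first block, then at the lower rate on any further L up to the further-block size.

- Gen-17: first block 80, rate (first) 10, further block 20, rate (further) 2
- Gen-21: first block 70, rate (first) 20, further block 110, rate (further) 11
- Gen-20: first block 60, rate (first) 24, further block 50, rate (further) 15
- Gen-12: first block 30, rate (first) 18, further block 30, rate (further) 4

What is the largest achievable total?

4130

Rank every tier by rate: Gen-20/T1 24 > Gen-21/T1 20 > Gen-12/T1 18 > Gen-20/T2 15 > Gen-21/T2 11 > Gen-17/T1 10 > Gen-12/T2 4 > Gen-17/T2 2.
Fill Gen-20 T1 block (60 at 24) ; 150 left.
Gen-21 T1 at 20: fill all 70 ; 80 left.
Gen-12 T1 at 18: fill all 30 ; 50 left.
Gen-20/T2 (15): +50 ; 0 left.
Total = 24×60 + 20×70 + 18×30 + 15×50 = 4130.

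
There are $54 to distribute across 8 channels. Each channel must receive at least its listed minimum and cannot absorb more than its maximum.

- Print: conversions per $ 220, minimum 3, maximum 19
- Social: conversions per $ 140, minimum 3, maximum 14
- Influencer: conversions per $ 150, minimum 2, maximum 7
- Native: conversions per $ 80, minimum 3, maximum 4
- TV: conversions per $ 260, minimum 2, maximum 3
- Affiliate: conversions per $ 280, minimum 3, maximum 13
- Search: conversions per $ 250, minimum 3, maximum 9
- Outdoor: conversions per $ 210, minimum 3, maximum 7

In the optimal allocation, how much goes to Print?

Meeting every minimum uses 3+3+2+3+2+3+3+3 = 22 $, leaving 32.
Rank by conversions per $: Affiliate 280 > TV 260 > Search 250 > Print 220 > Outdoor 210 > Influencer 150 > Social 140 > Native 80.
Give Affiliate 10 more to hit its cap of 13 → 22 left.
Give TV 1 more to hit its cap of 3 → 21 left.
Search: +6 to 9 (cap) → 15 left.
Print has room for 16 more but only 15 remain, so it gets 18.

18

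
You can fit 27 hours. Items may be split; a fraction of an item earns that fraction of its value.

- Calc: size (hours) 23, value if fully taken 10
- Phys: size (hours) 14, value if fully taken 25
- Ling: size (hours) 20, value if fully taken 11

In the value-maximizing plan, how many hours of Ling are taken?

Best value per unit of size first: Phys 25/14≈1.79, Ling 11/20≈0.55, Calc 10/23≈0.435.
Phys: take in full, 14 hours for value 25 ; 13 left.
13 hours left: a 13/20 share of Ling gives 11×13/20 = 7.15.

13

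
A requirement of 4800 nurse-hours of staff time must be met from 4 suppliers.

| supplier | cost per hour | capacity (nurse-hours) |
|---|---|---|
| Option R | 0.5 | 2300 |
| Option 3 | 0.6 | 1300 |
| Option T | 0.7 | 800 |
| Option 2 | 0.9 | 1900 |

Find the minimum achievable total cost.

Use suppliers in increasing cost order.
Option R at 0.5: take all 2300 nurse-hours → 2500 still needed.
Option 3 at 0.6: take all 1300 nurse-hours → 1200 still needed.
Option T (0.7): use full 800 → 400 nurse-hours to go.
Option 2 at 0.9: take 400 of its 1900 → requirement met.
Cost = 2300×0.5 + 1300×0.6 + 800×0.7 + 400×0.9 = 2850.

2850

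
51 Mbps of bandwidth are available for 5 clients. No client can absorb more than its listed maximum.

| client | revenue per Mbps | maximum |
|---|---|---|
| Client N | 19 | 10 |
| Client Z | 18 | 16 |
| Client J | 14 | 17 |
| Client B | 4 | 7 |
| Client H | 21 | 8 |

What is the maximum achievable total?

884

Rank by revenue per Mbps: Client H 21 > Client N 19 > Client Z 18 > Client J 14 > Client B 4.
Client H: +8 to 8 (cap) → 43 left.
Give Client N 10 to hit its cap of 10 → 33 left.
Give Client Z 16 to hit its cap of 16 → 17 left.
Client J takes 17 to reach its cap of 17 → 0 left.
Total = 19×10 + 18×16 + 14×17 + 21×8 = 884.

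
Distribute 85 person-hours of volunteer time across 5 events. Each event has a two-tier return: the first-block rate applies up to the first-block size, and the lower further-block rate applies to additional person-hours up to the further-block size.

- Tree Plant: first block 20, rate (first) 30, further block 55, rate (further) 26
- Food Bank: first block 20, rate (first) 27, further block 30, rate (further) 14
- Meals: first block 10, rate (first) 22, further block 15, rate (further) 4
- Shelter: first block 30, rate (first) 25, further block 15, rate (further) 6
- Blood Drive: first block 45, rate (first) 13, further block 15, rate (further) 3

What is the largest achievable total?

2310

Treat each block as its own option and order by rate: Tree Plant/T1 30 > Food Bank/T1 27 > Tree Plant/T2 26 > Shelter/T1 25 > Meals/T1 22 > Food Bank/T2 14 > Blood Drive/T1 13 > Shelter/T2 6 > Meals/T2 4 > Blood Drive/T2 3.
Fill Tree Plant T1 block (20 at 30) ; 65 left.
Food Bank T1 at 27: fill all 20 ; 45 left.
45 remain; put them into Tree Plant T2 at 26.
Total = 30×20 + 27×20 + 26×45 = 2310.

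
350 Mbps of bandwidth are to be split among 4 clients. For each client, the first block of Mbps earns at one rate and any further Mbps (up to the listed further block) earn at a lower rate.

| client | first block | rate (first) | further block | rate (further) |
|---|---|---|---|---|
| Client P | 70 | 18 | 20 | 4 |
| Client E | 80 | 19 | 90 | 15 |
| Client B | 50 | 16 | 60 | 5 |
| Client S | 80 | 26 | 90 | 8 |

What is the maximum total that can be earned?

Order all 8 blocks by rate: Client S/tier1 26 > Client E/tier1 19 > Client P/tier1 18 > Client B/tier1 16 > Client E/tier2 15 > Client S/tier2 8 > Client B/tier2 5 > Client P/tier2 4.
Fill Client S tier1 block (80 at 26) ; 270 left.
Fill Client E tier1 block (80 at 19) ; 190 left.
Fill Client P tier1 block (70 at 18) ; 120 left.
Client B/tier1 (16): +50 ; 70 left.
Client E/tier2: +70 of 90 at 15; pool empty.
Total = 26×80 + 19×80 + 18×70 + 16×50 + 15×70 = 6710.

6710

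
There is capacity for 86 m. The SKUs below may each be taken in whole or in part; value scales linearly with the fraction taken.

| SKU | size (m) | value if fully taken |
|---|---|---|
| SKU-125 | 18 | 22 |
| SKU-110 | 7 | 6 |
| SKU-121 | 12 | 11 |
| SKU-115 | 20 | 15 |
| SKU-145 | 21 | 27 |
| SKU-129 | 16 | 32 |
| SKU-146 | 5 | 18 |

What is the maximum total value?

Best value per unit of size first: SKU-146 18/5≈3.6, SKU-129 32/16≈2, SKU-145 27/21≈1.29, SKU-125 22/18≈1.22, SKU-121 11/12≈0.917, SKU-110 6/7≈0.857, SKU-115 15/20≈0.75.
All 5 m of SKU-146 fit (value 18) ; 81 remain.
All 16 m of SKU-129 fit (value 32) ; 65 remain.
SKU-145: take in full, 21 m for value 27 ; 44 left.
All 18 m of SKU-125 fit (value 22) ; 26 remain.
SKU-121: take in full, 12 m for value 11 ; 14 left.
All 7 m of SKU-110 fit (value 6) ; 7 remain.
Fill the last 7 m with part of SKU-115: 7/20 of it earns 5.25.
Total value = 121.25.

121.25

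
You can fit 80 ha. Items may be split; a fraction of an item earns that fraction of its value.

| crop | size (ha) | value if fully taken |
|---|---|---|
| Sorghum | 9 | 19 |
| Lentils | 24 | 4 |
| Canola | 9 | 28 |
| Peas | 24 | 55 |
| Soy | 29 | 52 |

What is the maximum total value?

Rank by value-to-size ratio: Canola 28/9≈3.11, Peas 55/24≈2.29, Sorghum 19/9≈2.11, Soy 52/29≈1.79, Lentils 4/24≈0.167.
Canola: take in full, 9 ha for value 28 → 71 left.
Peas: take in full, 24 ha for value 55 → 47 left.
Take all of Sorghum (9 ha, value 19) → 38 ha left.
All 29 ha of Soy fit (value 52) → 9 remain.
9 ha left: a 9/24 share of Lentils gives 4×9/24 = 1.5.
Total value = 155.5.

155.5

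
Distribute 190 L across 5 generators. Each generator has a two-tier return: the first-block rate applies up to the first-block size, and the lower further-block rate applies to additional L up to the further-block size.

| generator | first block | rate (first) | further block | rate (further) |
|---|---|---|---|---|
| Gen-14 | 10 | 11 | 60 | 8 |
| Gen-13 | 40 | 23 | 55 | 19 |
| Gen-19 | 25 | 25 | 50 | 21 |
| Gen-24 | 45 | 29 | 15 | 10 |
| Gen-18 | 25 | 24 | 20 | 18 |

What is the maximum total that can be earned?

4595

Rank every tier by rate: Gen-24/tier1 29 > Gen-19/tier1 25 > Gen-18/tier1 24 > Gen-13/tier1 23 > Gen-19/tier2 21 > Gen-13/tier2 19 > Gen-18/tier2 18 > Gen-14/tier1 11 > Gen-24/tier2 10 > Gen-14/tier2 8.
Gen-24 tier1 at 29: fill all 45 → 145 left.
Gen-19/tier1 (25): +25 → 120 left.
Gen-18 tier1 at 24: fill all 25 → 95 left.
Fill Gen-13 tier1 block (40 at 23) → 55 left.
Gen-19/tier2 (21): +50 → 5 left.
Gen-13 tier2 at 19: only 5 left, fill 5.
Total = 29×45 + 25×25 + 24×25 + 23×40 + 21×50 + 19×5 = 4595.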